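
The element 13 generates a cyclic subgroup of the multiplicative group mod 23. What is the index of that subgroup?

2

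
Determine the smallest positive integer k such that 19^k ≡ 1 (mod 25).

10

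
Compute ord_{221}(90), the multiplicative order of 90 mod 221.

By Lagrange's theorem, ord_221(90) divides φ(221) = φ(13·17) = (13−1)·(17−1) = 12·16 = 192 = 2^6 · 3.
Divisors of 192: 1, 2, 3, 4, 6, 8, 12, 16, 24, 32, 48, 64, 96, 192.
Compute 90^d (mod 221) for the divisors d until we hit 1:
90^1 ≡ 90 (mod 221)
90^2 ≡ 144 (mod 221)
90^3 ≡ 142 (mod 221)
90^4 ≡ 183 (mod 221)
90^6 ≡ 53 (mod 221)
90^8 ≡ 118 (mod 221)
90^12 ≡ 157 (mod 221)
90^16 ≡ 1 (mod 221) ✓
Hence ord(90) = 16.

16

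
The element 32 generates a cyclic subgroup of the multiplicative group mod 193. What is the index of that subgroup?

2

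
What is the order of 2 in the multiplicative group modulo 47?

By Lagrange's theorem, ord_47(2) divides φ(47) = 47 − 1 = 46 = 2 · 23.
Divisors of 46: 1, 2, 23, 46.
Compute 2^d (mod 47) for the divisors d until we hit 1:
2^1 ≡ 2 (mod 47)
2^2 ≡ 4 (mod 47)
2^23 ≡ 1 (mod 47) ✓
Therefore the multiplicative order of 2 modulo 47 is 23.

23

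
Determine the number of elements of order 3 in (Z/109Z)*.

φ(109) = 109 − 1 = 108 = 2^2 · 3^3.
In a cyclic group of order 108, there are φ(d) elements of order d for each divisor d of 108, and zero for non-divisors.
3 | 108, and φ(3) = 3 − 1 = 2.

2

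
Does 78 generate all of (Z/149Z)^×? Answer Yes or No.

Yes

φ(149) = 149 − 1 = 148 = 2^2 · 37.
It suffices to check that the order of 78 is not a proper divisor of 148: compute 78^(148/q) for q ∈ {2, 37}.
78^74 ≡ 148 (mod 149)  [q = 2: ≢ 1 ✓]
78^4 ≡ 29 (mod 149)  [q = 37: ≢ 1 ✓]
None equal 1, so ord_149(78) = 148: 78 is a primitive root.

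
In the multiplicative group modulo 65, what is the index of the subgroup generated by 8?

12

The order of 8 must divide φ(65) = φ(5·13) = (5−1)·(13−1) = 4·12 = 48 = 2^4 · 3.
Divisors of 48: 1, 2, 3, 4, 6, 8, 12, 16, 24, 48.
Compute 8^d (mod 65) for the divisors d until we hit 1:
8^1 ≡ 8
8^2 ≡ 64
8^3 ≡ 57
8^4 ≡ 1
So ord_65(8) = 4, hence |⟨8⟩| = 4.
Index = |(Z/65Z)^×| / |⟨8⟩| = 48 / 4 = 12.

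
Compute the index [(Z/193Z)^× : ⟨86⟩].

2

The order of 86 must divide φ(193) = 193 − 1 = 192 = 2^6 · 3.
Divisors of 192: 1, 2, 3, 4, 6, 8, 12, 16, 24, 32, 48, 64, 96, 192.
Compute 86^d (mod 193) for the divisors d until we hit 1:
86^1 ≡ 86 (mod 193)
86^2 ≡ 62 (mod 193)
86^3 ≡ 121 (mod 193)
86^4 ≡ 177 (mod 193)
86^6 ≡ 166 (mod 193)
86^8 ≡ 63 (mod 193)
86^12 ≡ 150 (mod 193)
86^16 ≡ 109 (mod 193)
86^24 ≡ 112 (mod 193)
86^32 ≡ 108 (mod 193)
86^48 ≡ 192 (mod 193)
86^64 ≡ 84 (mod 193)
86^96 ≡ 1 (mod 193) ✓
So ord_193(86) = 96, hence |⟨86⟩| = 96.
Index = |(Z/193Z)^×| / |⟨86⟩| = 192 / 96 = 2.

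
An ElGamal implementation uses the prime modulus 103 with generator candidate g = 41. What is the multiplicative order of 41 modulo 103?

51

The order of 41 must divide φ(103) = 103 − 1 = 102 = 2 · 3 · 17.
Divisors of 102: 1, 2, 3, 6, 17, 34, 51, 102.
Compute 41^d (mod 103) for the divisors d until we hit 1:
41^1 ≡ 41 (mod 103)
41^2 ≡ 33 (mod 103)
41^3 ≡ 14 (mod 103)
41^6 ≡ 93 (mod 103)
41^17 ≡ 56 (mod 103)
41^34 ≡ 46 (mod 103)
41^51 ≡ 1 (mod 103) ✓
Therefore the multiplicative order of 41 modulo 103 is 51.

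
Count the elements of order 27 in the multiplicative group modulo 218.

φ(218) = φ(2)·φ(109) = 1·108 = 108 = 2^2 · 3^3.
Since (Z/218Z)^× is cyclic of order 108, the number of elements of order d is φ(d) when d | 108 and 0 otherwise.
27 = 3^3 divides 108, and φ(27) = 18.

18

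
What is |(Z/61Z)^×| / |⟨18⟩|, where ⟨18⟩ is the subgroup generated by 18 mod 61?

1

Since 18 ∈ (Z/61Z)^×, its order divides φ(61) = 61 − 1 = 60 = 2^2 · 3 · 5.
Divisors of 60: 1, 2, 3, 4, 5, 6, 10, 12, 15, 20, 30, 60.
Compute 18^d (mod 61) for the divisors d until we hit 1:
18^1 ≡ 18
18^2 ≡ 19
18^3 ≡ 37
18^4 ≡ 56
18^5 ≡ 32
18^6 ≡ 27
18^10 ≡ 48
18^12 ≡ 58
18^15 ≡ 11
18^20 ≡ 47
18^30 ≡ 60
18^60 ≡ 1
So ord_61(18) = 60, hence |⟨18⟩| = 60.
Index = |(Z/61Z)^×| / |⟨18⟩| = 60 / 60 = 1.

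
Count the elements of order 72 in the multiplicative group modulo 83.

0

φ(83) = 83 − 1 = 82 = 2 · 41.
Since (Z/83Z)^× is cyclic of order 82, the number of elements of order d is φ(d) when d | 82 and 0 otherwise.
Since 72 ∤ 82, the count is 0.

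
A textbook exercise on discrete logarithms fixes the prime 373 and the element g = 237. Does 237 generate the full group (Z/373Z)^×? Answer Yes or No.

No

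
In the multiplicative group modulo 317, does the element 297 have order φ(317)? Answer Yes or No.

φ(317) = 317 − 1 = 316 = 2^2 · 79.
Test 297^(316/q) mod 317 for each prime factor q of 316:
297^158 ≡ 316 (mod 317)  [q = 2: ≢ 1 ✓]
297^4 ≡ 232 (mod 317)  [q = 79: ≢ 1 ✓]
All checks pass, so 297 has order 316 and is a primitive root modulo 317.

Yes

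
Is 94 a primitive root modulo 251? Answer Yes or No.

φ(251) = 251 − 1 = 250 = 2 · 5^3.
It suffices to check that the order of 94 is not a proper divisor of 250: compute 94^(250/q) for q ∈ {2, 5}.
94^125 ≡ 1 (mod 251)  [q = 2: ≡ 1 ✗]
94^50 ≡ 1 (mod 251)  [q = 5: ≡ 1 ✗]
The check at q = 2 fails, so 94 generates a proper subgroup.

No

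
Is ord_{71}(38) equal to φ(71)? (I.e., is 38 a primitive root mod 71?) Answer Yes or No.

No

φ(71) = 71 − 1 = 70 = 2 · 5 · 7.
38 is a primitive root mod 71 iff 38^(φ(71)/q) ≢ 1 for every prime q | φ(71), i.e. q ∈ {2, 5, 7}.
38^35 ≡ 1 (mod 71)  [q = 2: ≡ 1 ✗]
38^14 ≡ 5 (mod 71)  [q = 5: ≢ 1 ✓]
38^10 ≡ 45 (mod 71)  [q = 7: ≢ 1 ✓]
Since 38^35 ≡ 1, the order of 38 divides 35 < 70, so 38 is not a primitive root.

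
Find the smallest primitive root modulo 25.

2

φ(25) = φ(5^2) = 5·(5−1) = 20 = 2^2 · 5.
Test candidates g = 2, 3, … against the prime factors q ∈ {2, 5} of φ(25): g is a generator iff g^(20/q) ≢ 1 for every such q.
g = 2: 2^10 ≡ 24; 2^4 ≡ 16 — none is 1, so 2 is a primitive root.
Hence the least primitive root of 25 is 2.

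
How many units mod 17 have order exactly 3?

0

φ(17) = 17 − 1 = 16 = 2^4.
In a cyclic group of order 16, there are φ(d) elements of order d for each divisor d of 16, and zero for non-divisors.
Since 3 ∤ 16, the count is 0.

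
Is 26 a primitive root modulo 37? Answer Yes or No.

No

φ(37) = 37 − 1 = 36 = 2^2 · 3^2.
An element g generates (Z/37Z)^× iff g^(36/q) ≢ 1 (mod 37) for each prime q ∈ {2, 3}.
26^18 ≡ 1 (mod 37)  [q = 2: ≡ 1 ✗]
26^12 ≡ 1 (mod 37)  [q = 3: ≡ 1 ✗]
Since 26^18 ≡ 1, the order of 26 divides 18 < 36, so 26 is not a primitive root.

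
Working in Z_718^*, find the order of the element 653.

179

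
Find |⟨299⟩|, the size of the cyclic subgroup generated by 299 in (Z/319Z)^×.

70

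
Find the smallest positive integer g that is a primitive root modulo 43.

3

φ(43) = 43 − 1 = 42 = 2 · 3 · 7.
Test candidates g = 2, 3, … against the prime factors q ∈ {2, 3, 7} of φ(43): g is a generator iff g^(42/q) ≢ 1 for every such q.
g = 2: 2^21 ≡ 42; 2^14 ≡ 1 — hits 1, so not a primitive root.
g = 3: 3^21 ≡ 42; 3^14 ≡ 36; 3^6 ≡ 41 — none is 1, so 3 is a primitive root.
So 3 is the smallest generator of (Z/43Z)^×.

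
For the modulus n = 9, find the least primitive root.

2

φ(9) = φ(3^2) = 3·(3−1) = 6 = 2 · 3.
Test candidates g = 2, 3, … against the prime factors q ∈ {2, 3} of φ(9): g is a generator iff g^(6/q) ≢ 1 for every such q.
g = 2: 2^3 ≡ 8; 2^2 ≡ 4 — none is 1, so 2 is a primitive root.
Hence the least primitive root of 9 is 2.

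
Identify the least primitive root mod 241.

φ(241) = 241 − 1 = 240 = 2^4 · 3 · 5.
g is a primitive root iff g^(240/q) ≢ 1 (mod 241) for each prime q ∈ {2, 3, 5}.
g = 2: 2^120 ≡ 1 — hits 1, so not a primitive root.
g = 3: 3^120 ≡ 1 — hits 1, so not a primitive root.
g = 4: 4^120 ≡ 1 — hits 1, so not a primitive root.
g = 5: 5^120 ≡ 1 — hits 1, so not a primitive root.
g = 6: 6^120 ≡ 1 — hits 1, so not a primitive root.
g = 7: 7^120 ≡ 240; 7^80 ≡ 15; 7^48 ≡ 91 — none is 1, so 7 is a primitive root.
The smallest primitive root modulo 241 is 7.

7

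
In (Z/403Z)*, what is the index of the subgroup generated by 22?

12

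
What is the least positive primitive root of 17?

φ(17) = 17 − 1 = 16 = 2^4.
g is a primitive root iff g^(16/q) ≢ 1 (mod 17) for each prime q ∈ {2}.
g = 2: 2^8 ≡ 1 — hits 1, so not a primitive root.
g = 3: 3^8 ≡ 16 — none is 1, so 3 is a primitive root.
Hence the least primitive root of 17 is 3.

3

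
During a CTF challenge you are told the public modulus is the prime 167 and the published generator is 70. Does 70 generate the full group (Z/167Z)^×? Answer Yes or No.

Yes

φ(167) = 167 − 1 = 166 = 2 · 83.
An element g generates (Z/167Z)^× iff g^(166/q) ≢ 1 (mod 167) for each prime q ∈ {2, 83}.
70^83 ≡ 166 (mod 167)  [q = 2: ≢ 1 ✓]
70^2 ≡ 57 (mod 167)  [q = 83: ≢ 1 ✓]
All checks pass, so 70 has order 166 and is a primitive root modulo 167.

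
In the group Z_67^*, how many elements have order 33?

φ(67) = 67 − 1 = 66 = 2 · 3 · 11.
(Z/67Z)^× is cyclic (|G| = 66); a cyclic group of order m has exactly φ(d) elements of each order d | m, and none otherwise.
33 = 3 · 11 divides 66, and φ(33) = 20.

20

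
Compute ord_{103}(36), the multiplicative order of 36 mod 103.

51

ord(36) | φ(103) = 103 − 1 = 102 = 2 · 3 · 17.
Divisors of 102: 1, 2, 3, 6, 17, 34, 51, 102.
Test each divisor d:
36^1 ≡ 36
36^2 ≡ 60
36^3 ≡ 100
36^6 ≡ 9
36^17 ≡ 46
36^34 ≡ 56
36^51 ≡ 1
The smallest such exponent is 51, so the order of 36 is 51.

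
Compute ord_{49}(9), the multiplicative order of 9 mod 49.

21

The order of 9 must divide φ(49) = φ(7^2) = 7·(7−1) = 42 = 2 · 3 · 7.
Divisors of 42: 1, 2, 3, 6, 7, 14, 21, 42.
Check 9^d mod 49 for each divisor in increasing order:
9^1 ≡ 9 (mod 49)
9^2 ≡ 32 (mod 49)
9^3 ≡ 43 (mod 49)
9^6 ≡ 36 (mod 49)
9^7 ≡ 30 (mod 49)
9^14 ≡ 18 (mod 49)
9^21 ≡ 1 (mod 49) ✓
The smallest such exponent is 21, so the order of 9 is 21.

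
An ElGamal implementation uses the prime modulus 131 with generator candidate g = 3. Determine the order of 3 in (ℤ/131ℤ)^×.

65

The order of 3 must divide φ(131) = 131 − 1 = 130 = 2 · 5 · 13.
Divisors of 130: 1, 2, 5, 10, 13, 26, 65, 130.
Test each divisor d:
3^1 ≡ 3 (mod 131)
3^2 ≡ 9 (mod 131)
3^5 ≡ 112 (mod 131)
3^10 ≡ 99 (mod 131)
3^13 ≡ 53 (mod 131)
3^26 ≡ 58 (mod 131)
3^65 ≡ 1 (mod 131) ✓
So ord_131(3) = 65.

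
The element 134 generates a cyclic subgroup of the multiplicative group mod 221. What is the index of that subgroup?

ord(134) | φ(221) = φ(13·17) = (13−1)·(17−1) = 12·16 = 192 = 2^6 · 3.
Divisors of 192: 1, 2, 3, 4, 6, 8, 12, 16, 24, 32, 48, 64, 96, 192.
Evaluate successive powers at the divisors of 192:
134^1 ≡ 134
134^2 ≡ 55
134^3 ≡ 77
134^4 ≡ 152
134^6 ≡ 183
134^8 ≡ 120
134^12 ≡ 118
134^16 ≡ 35
134^24 ≡ 1
Thus |⟨134⟩| = ord(134) = 24.
[(Z/221Z)^× : ⟨134⟩] = 192/24 = 8.

8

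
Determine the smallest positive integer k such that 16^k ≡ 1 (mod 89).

The order of 16 must divide φ(89) = 89 − 1 = 88 = 2^3 · 11.
Divisors of 88: 1, 2, 4, 8, 11, 22, 44, 88.
Check 16^d mod 89 for each divisor in increasing order:
16^1 ≡ 16 (mod 89)
16^2 ≡ 78 (mod 89)
16^4 ≡ 32 (mod 89)
16^8 ≡ 45 (mod 89)
16^11 ≡ 1 (mod 89) ✓
Therefore the multiplicative order of 16 modulo 89 is 11.

11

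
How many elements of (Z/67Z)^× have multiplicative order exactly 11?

φ(67) = 67 − 1 = 66 = 2 · 3 · 11.
In a cyclic group of order 66, there are φ(d) elements of order d for each divisor d of 66, and zero for non-divisors.
11 | 66, and φ(11) = 11 − 1 = 10.

10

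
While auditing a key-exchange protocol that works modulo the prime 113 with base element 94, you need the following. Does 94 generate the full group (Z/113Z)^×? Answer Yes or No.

Yes

φ(113) = 113 − 1 = 112 = 2^4 · 7.
94 is a primitive root mod 113 iff 94^(φ(113)/q) ≢ 1 for every prime q | φ(113), i.e. q ∈ {2, 7}.
94^56 ≡ 112 (mod 113)  [q = 2: ≢ 1 ✓]
94^16 ≡ 49 (mod 113)  [q = 7: ≢ 1 ✓]
None equal 1, so ord_113(94) = 112: 94 is a primitive root.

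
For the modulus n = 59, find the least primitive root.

φ(59) = 59 − 1 = 58 = 2 · 29.
g is a primitive root iff g^(58/q) ≢ 1 (mod 59) for each prime q ∈ {2, 29}.
g = 2: 2^29 ≡ 58; 2^2 ≡ 4 — none is 1, so 2 is a primitive root.
The smallest primitive root modulo 59 is 2.

2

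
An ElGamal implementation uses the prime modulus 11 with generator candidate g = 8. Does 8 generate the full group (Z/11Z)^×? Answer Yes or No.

Yes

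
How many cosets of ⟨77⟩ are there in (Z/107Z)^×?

ord(77) | φ(107) = 107 − 1 = 106 = 2 · 53.
Divisors of 106: 1, 2, 53, 106.
Compute 77^d (mod 107) for the divisors d until we hit 1:
77^1 ≡ 77 (mod 107)
77^2 ≡ 44 (mod 107)
77^53 ≡ 106 (mod 107)
77^106 ≡ 1 (mod 107) ✓
Thus |⟨77⟩| = ord(77) = 106.
[(Z/107Z)^× : ⟨77⟩] = 106/106 = 1.

1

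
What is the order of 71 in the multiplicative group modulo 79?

26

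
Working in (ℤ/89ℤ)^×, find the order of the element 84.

44

The order of 84 must divide φ(89) = 89 − 1 = 88 = 2^3 · 11.
Divisors of 88: 1, 2, 4, 8, 11, 22, 44, 88.
Compute 84^d (mod 89) for the divisors d until we hit 1:
84^1 ≡ 84 (mod 89)
84^2 ≡ 25 (mod 89)
84^4 ≡ 2 (mod 89)
84^8 ≡ 4 (mod 89)
84^11 ≡ 34 (mod 89)
84^22 ≡ 88 (mod 89)
84^44 ≡ 1 (mod 89) ✓
The smallest such exponent is 44, so the order of 84 is 44.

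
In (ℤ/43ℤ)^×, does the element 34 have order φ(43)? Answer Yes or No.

Yes

φ(43) = 43 − 1 = 42 = 2 · 3 · 7.
Test 34^(42/q) mod 43 for each prime factor q of 42:
34^21 ≡ 42 (mod 43)  [q = 2: ≢ 1 ✓]
34^14 ≡ 6 (mod 43)  [q = 3: ≢ 1 ✓]
34^6 ≡ 4 (mod 43)  [q = 7: ≢ 1 ✓]
Every test exponent gives a nontrivial residue, hence 34 generates the full group.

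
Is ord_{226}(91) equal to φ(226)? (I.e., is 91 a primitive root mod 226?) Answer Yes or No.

φ(226) = φ(2)·φ(113) = 1·112 = 112 = 2^4 · 7.
An element g generates (Z/226Z)^× iff g^(112/q) ≢ 1 (mod 226) for each prime q ∈ {2, 7}.
91^56 ≡ 1 (mod 226)  [q = 2: ≡ 1 ✗]
91^16 ≡ 141 (mod 226)  [q = 7: ≢ 1 ✓]
Since 91^56 ≡ 1, the order of 91 divides 56 < 112, so 91 is not a primitive root.

No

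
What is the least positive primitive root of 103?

5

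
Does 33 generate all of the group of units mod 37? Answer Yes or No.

No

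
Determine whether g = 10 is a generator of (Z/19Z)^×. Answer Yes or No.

Yes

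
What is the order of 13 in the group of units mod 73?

72

The order of 13 must divide φ(73) = 73 − 1 = 72 = 2^3 · 3^2.
Divisors of 72: 1, 2, 3, 4, 6, 8, 9, 12, 18, 24, 36, 72.
Compute 13^d (mod 73) for the divisors d until we hit 1:
13^1 ≡ 13
13^2 ≡ 23
13^3 ≡ 7
13^4 ≡ 18
13^6 ≡ 49
13^8 ≡ 32
13^9 ≡ 51
13^12 ≡ 65
13^18 ≡ 46
13^24 ≡ 64
13^36 ≡ 72
13^72 ≡ 1
Hence ord(13) = 72.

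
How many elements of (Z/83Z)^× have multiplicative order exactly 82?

φ(83) = 83 − 1 = 82 = 2 · 41.
In a cyclic group of order 82, there are φ(d) elements of order d for each divisor d of 82, and zero for non-divisors.
82 = 2 · 41 divides 82, and φ(82) = 40.

40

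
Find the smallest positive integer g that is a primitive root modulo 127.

φ(127) = 127 − 1 = 126 = 2 · 3^2 · 7.
g is a primitive root iff g^(126/q) ≢ 1 (mod 127) for each prime q ∈ {2, 3, 7}.
g = 2: 2^63 ≡ 1 — hits 1, so not a primitive root.
g = 3: 3^63 ≡ 126; 3^42 ≡ 107; 3^18 ≡ 4 — none is 1, so 3 is a primitive root.
The smallest primitive root modulo 127 is 3.

3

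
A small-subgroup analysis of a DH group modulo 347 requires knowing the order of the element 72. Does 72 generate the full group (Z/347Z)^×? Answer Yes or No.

Yes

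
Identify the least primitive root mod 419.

2

φ(419) = 419 − 1 = 418 = 2 · 11 · 19.
Test candidates g = 2, 3, … against the prime factors q ∈ {2, 11, 19} of φ(419): g is a generator iff g^(418/q) ≢ 1 for every such q.
g = 2: 2^209 ≡ 418; 2^38 ≡ 334; 2^22 ≡ 114 — none is 1, so 2 is a primitive root.
The smallest primitive root modulo 419 is 2.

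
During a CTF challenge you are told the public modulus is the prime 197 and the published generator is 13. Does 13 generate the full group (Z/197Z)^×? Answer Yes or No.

φ(197) = 197 − 1 = 196 = 2^2 · 7^2.
13 is a primitive root mod 197 iff 13^(φ(197)/q) ≢ 1 for every prime q | φ(197), i.e. q ∈ {2, 7}.
13^98 ≡ 196 (mod 197)  [q = 2: ≢ 1 ✓]
13^28 ≡ 164 (mod 197)  [q = 7: ≢ 1 ✓]
All checks pass, so 13 has order 196 and is a primitive root modulo 197.

Yes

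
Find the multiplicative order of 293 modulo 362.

180

ord(293) | φ(362) = φ(2)·φ(181) = 1·180 = 180 = 2^2 · 3^2 · 5.
Divisors of 180: 1, 2, 3, 4, 5, 6, 9, 10, 12, 15, 18, 20, 30, 36, 45, 60, 90, 180.
Compute 293^d (mod 362) for the divisors d until we hit 1:
293^1 ≡ 293 (mod 362)
293^2 ≡ 55 (mod 362)
293^3 ≡ 187 (mod 362)
293^4 ≡ 129 (mod 362)
293^5 ≡ 149 (mod 362)
293^6 ≡ 217 (mod 362)
293^9 ≡ 35 (mod 362)
293^10 ≡ 119 (mod 362)
293^12 ≡ 29 (mod 362)
293^15 ≡ 355 (mod 362)
293^18 ≡ 139 (mod 362)
293^20 ≡ 43 (mod 362)
293^30 ≡ 49 (mod 362)
293^36 ≡ 135 (mod 362)
293^45 ≡ 19 (mod 362)
293^60 ≡ 229 (mod 362)
293^90 ≡ 361 (mod 362)
293^180 ≡ 1 (mod 362) ✓
So ord_362(293) = 180.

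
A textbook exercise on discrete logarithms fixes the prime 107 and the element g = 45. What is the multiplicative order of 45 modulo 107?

106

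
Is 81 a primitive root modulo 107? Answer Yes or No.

No

φ(107) = 107 − 1 = 106 = 2 · 53.
81 is a primitive root mod 107 iff 81^(φ(107)/q) ≢ 1 for every prime q | φ(107), i.e. q ∈ {2, 53}.
81^53 ≡ 1 (mod 107)  [q = 2: ≡ 1 ✗]
81^2 ≡ 34 (mod 107)  [q = 53: ≢ 1 ✓]
Since 81^53 ≡ 1, the order of 81 divides 53 < 106, so 81 is not a primitive root.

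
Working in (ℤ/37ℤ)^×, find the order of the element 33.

9

By Lagrange's theorem, ord_37(33) divides φ(37) = 37 − 1 = 36 = 2^2 · 3^2.
Divisors of 36: 1, 2, 3, 4, 6, 9, 12, 18, 36.
Test each divisor d:
33^1 ≡ 33
33^2 ≡ 16
33^3 ≡ 10
33^4 ≡ 34
33^6 ≡ 26
33^9 ≡ 1
The smallest such exponent is 9, so the order of 33 is 9.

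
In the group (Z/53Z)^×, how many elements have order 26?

12

φ(53) = 53 − 1 = 52 = 2^2 · 13.
In a cyclic group of order 52, there are φ(d) elements of order d for each divisor d of 52, and zero for non-divisors.
26 = 2 · 13 divides 52, and φ(26) = 12.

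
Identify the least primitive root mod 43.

φ(43) = 43 − 1 = 42 = 2 · 3 · 7.
Test candidates g = 2, 3, … against the prime factors q ∈ {2, 3, 7} of φ(43): g is a generator iff g^(42/q) ≢ 1 for every such q.
g = 2: 2^21 ≡ 42; 2^14 ≡ 1 — hits 1, so not a primitive root.
g = 3: 3^21 ≡ 42; 3^14 ≡ 36; 3^6 ≡ 41 — none is 1, so 3 is a primitive root.
The smallest primitive root modulo 43 is 3.

3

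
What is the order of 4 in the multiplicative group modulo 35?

6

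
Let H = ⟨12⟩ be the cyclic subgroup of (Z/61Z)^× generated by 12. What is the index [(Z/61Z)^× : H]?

By Lagrange's theorem, ord_61(12) divides φ(61) = 61 − 1 = 60 = 2^2 · 3 · 5.
Divisors of 60: 1, 2, 3, 4, 5, 6, 10, 12, 15, 20, 30, 60.
Evaluate successive powers at the divisors of 60:
12^1 ≡ 12
12^2 ≡ 22
12^3 ≡ 20
12^4 ≡ 57
12^5 ≡ 13
12^6 ≡ 34
12^10 ≡ 47
12^12 ≡ 58
12^15 ≡ 1
Thus |⟨12⟩| = ord(12) = 15.
Index = |(Z/61Z)^×| / |⟨12⟩| = 60 / 15 = 4.

4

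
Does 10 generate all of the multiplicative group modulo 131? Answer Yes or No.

Yes

φ(131) = 131 − 1 = 130 = 2 · 5 · 13.
10 is a primitive root mod 131 iff 10^(φ(131)/q) ≢ 1 for every prime q | φ(131), i.e. q ∈ {2, 5, 13}.
10^65 ≡ 130 (mod 131)  [q = 2: ≢ 1 ✓]
10^26 ≡ 58 (mod 131)  [q = 5: ≢ 1 ✓]
10^10 ≡ 113 (mod 131)  [q = 13: ≢ 1 ✓]
None equal 1, so ord_131(10) = 130: 10 is a primitive root.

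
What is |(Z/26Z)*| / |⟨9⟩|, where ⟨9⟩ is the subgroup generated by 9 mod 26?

4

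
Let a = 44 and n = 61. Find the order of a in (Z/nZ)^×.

By Lagrange's theorem, ord_61(44) divides φ(61) = 61 − 1 = 60 = 2^2 · 3 · 5.
Divisors of 60: 1, 2, 3, 4, 5, 6, 10, 12, 15, 20, 30, 60.
Test each divisor d:
44^1 ≡ 44 (mod 61)
44^2 ≡ 45 (mod 61)
44^3 ≡ 28 (mod 61)
44^4 ≡ 12 (mod 61)
44^5 ≡ 40 (mod 61)
44^6 ≡ 52 (mod 61)
44^10 ≡ 14 (mod 61)
44^12 ≡ 20 (mod 61)
44^15 ≡ 11 (mod 61)
44^20 ≡ 13 (mod 61)
44^30 ≡ 60 (mod 61)
44^60 ≡ 1 (mod 61) ✓
Therefore the multiplicative order of 44 modulo 61 is 60.

60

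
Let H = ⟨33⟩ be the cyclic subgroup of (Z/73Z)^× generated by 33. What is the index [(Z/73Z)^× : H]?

1

Since 33 ∈ (Z/73Z)^×, its order divides φ(73) = 73 − 1 = 72 = 2^3 · 3^2.
Divisors of 72: 1, 2, 3, 4, 6, 8, 9, 12, 18, 24, 36, 72.
Test each divisor d:
33^1 ≡ 33 (mod 73)
33^2 ≡ 67 (mod 73)
33^3 ≡ 21 (mod 73)
33^4 ≡ 36 (mod 73)
33^6 ≡ 3 (mod 73)
33^8 ≡ 55 (mod 73)
33^9 ≡ 63 (mod 73)
33^12 ≡ 9 (mod 73)
33^18 ≡ 27 (mod 73)
33^24 ≡ 8 (mod 73)
33^36 ≡ 72 (mod 73)
33^72 ≡ 1 (mod 73) ✓
Thus |⟨33⟩| = ord(33) = 72.
The index is φ(73) / ord(33) = 72 / 72 = 1.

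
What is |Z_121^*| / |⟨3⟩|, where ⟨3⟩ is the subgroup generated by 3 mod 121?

Since 3 ∈ (Z/121Z)^×, its order divides φ(121) = φ(11^2) = 11·(11−1) = 110 = 2 · 5 · 11.
Divisors of 110: 1, 2, 5, 10, 11, 22, 55, 110.
Compute 3^d (mod 121) for the divisors d until we hit 1:
3^1 ≡ 3
3^2 ≡ 9
3^5 ≡ 1
Thus |⟨3⟩| = ord(3) = 5.
[(Z/121Z)^× : ⟨3⟩] = 110/5 = 22.

22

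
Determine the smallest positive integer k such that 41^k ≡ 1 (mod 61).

The order of 41 must divide φ(61) = 61 − 1 = 60 = 2^2 · 3 · 5.
Divisors of 60: 1, 2, 3, 4, 5, 6, 10, 12, 15, 20, 30, 60.
Test each divisor d:
41^1 ≡ 41 (mod 61)
41^2 ≡ 34 (mod 61)
41^3 ≡ 52 (mod 61)
41^4 ≡ 58 (mod 61)
41^5 ≡ 60 (mod 61)
41^6 ≡ 20 (mod 61)
41^10 ≡ 1 (mod 61) ✓
So ord_61(41) = 10.

10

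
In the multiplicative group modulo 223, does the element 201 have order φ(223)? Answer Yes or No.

No

φ(223) = 223 − 1 = 222 = 2 · 3 · 37.
201 is a primitive root mod 223 iff 201^(φ(223)/q) ≢ 1 for every prime q | φ(223), i.e. q ∈ {2, 3, 37}.
201^111 ≡ 1 (mod 223)  [q = 2: ≡ 1 ✗]
201^74 ≡ 39 (mod 223)  [q = 3: ≢ 1 ✓]
201^6 ≡ 14 (mod 223)  [q = 37: ≢ 1 ✓]
The check at q = 2 fails, so 201 generates a proper subgroup.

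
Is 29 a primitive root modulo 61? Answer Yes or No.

No

φ(61) = 61 − 1 = 60 = 2^2 · 3 · 5.
An element g generates (Z/61Z)^× iff g^(60/q) ≢ 1 (mod 61) for each prime q ∈ {2, 3, 5}.
29^30 ≡ 60 (mod 61)  [q = 2: ≢ 1 ✓]
29^20 ≡ 13 (mod 61)  [q = 3: ≢ 1 ✓]
29^12 ≡ 1 (mod 61)  [q = 5: ≡ 1 ✗]
29^12 ≡ 1 shows ord(29) | 12, strictly less than φ(61); not a primitive root.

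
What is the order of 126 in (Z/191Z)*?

Since 126 ∈ (Z/191Z)^×, its order divides φ(191) = 191 − 1 = 190 = 2 · 5 · 19.
Divisors of 190: 1, 2, 5, 10, 19, 38, 95, 190.
Evaluate successive powers at the divisors of 190:
126^1 ≡ 126
126^2 ≡ 23
126^5 ≡ 186
126^10 ≡ 25
126^19 ≡ 152
126^38 ≡ 184
126^95 ≡ 190
126^190 ≡ 1
Therefore the multiplicative order of 126 modulo 191 is 190.

190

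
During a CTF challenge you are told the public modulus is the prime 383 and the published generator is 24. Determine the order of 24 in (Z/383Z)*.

Since 24 ∈ (Z/383Z)^×, its order divides φ(383) = 383 − 1 = 382 = 2 · 191.
Divisors of 382: 1, 2, 191, 382.
Evaluate successive powers at the divisors of 382:
24^1 ≡ 24
24^2 ≡ 193
24^191 ≡ 1
The smallest such exponent is 191, so the order of 24 is 191.

191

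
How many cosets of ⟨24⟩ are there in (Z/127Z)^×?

Since 24 ∈ (Z/127Z)^×, its order divides φ(127) = 127 − 1 = 126 = 2 · 3^2 · 7.
Divisors of 126: 1, 2, 3, 6, 7, 9, 14, 18, 21, 42, 63, 126.
Compute 24^d (mod 127) for the divisors d until we hit 1:
24^1 ≡ 24 (mod 127)
24^2 ≡ 68 (mod 127)
24^3 ≡ 108 (mod 127)
24^6 ≡ 107 (mod 127)
24^7 ≡ 28 (mod 127)
24^9 ≡ 126 (mod 127)
24^14 ≡ 22 (mod 127)
24^18 ≡ 1 (mod 127) ✓
The order of 24 is 18, so the subgroup it generates has 18 elements.
Index = |(Z/127Z)^×| / |⟨24⟩| = 126 / 18 = 7.

7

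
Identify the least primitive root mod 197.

φ(197) = 197 − 1 = 196 = 2^2 · 7^2.
g is a primitive root iff g^(196/q) ≢ 1 (mod 197) for each prime q ∈ {2, 7}.
g = 2: 2^98 ≡ 196; 2^28 ≡ 104 — none is 1, so 2 is a primitive root.
Hence the least primitive root of 197 is 2.

2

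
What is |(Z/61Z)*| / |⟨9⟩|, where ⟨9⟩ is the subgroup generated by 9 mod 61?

By Lagrange's theorem, ord_61(9) divides φ(61) = 61 − 1 = 60 = 2^2 · 3 · 5.
Divisors of 60: 1, 2, 3, 4, 5, 6, 10, 12, 15, 20, 30, 60.
Check 9^d mod 61 for each divisor in increasing order:
9^1 ≡ 9
9^2 ≡ 20
9^3 ≡ 58
9^4 ≡ 34
9^5 ≡ 1
The order of 9 is 5, so the subgroup it generates has 5 elements.
The index is φ(61) / ord(9) = 60 / 5 = 12.

12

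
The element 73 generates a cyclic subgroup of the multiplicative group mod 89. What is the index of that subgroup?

ord(73) | φ(89) = 89 − 1 = 88 = 2^3 · 11.
Divisors of 88: 1, 2, 4, 8, 11, 22, 44, 88.
Compute 73^d (mod 89) for the divisors d until we hit 1:
73^1 ≡ 73 (mod 89)
73^2 ≡ 78 (mod 89)
73^4 ≡ 32 (mod 89)
73^8 ≡ 45 (mod 89)
73^11 ≡ 88 (mod 89)
73^22 ≡ 1 (mod 89) ✓
The order of 73 is 22, so the subgroup it generates has 22 elements.
The index is φ(89) / ord(73) = 88 / 22 = 4.

4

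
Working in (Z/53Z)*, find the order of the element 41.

52

By Lagrange's theorem, ord_53(41) divides φ(53) = 53 − 1 = 52 = 2^2 · 13.
Divisors of 52: 1, 2, 4, 13, 26, 52.
Evaluate successive powers at the divisors of 52:
41^1 ≡ 41 (mod 53)
41^2 ≡ 38 (mod 53)
41^4 ≡ 13 (mod 53)
41^13 ≡ 30 (mod 53)
41^26 ≡ 52 (mod 53)
41^52 ≡ 1 (mod 53) ✓
Therefore the multiplicative order of 41 modulo 53 is 52.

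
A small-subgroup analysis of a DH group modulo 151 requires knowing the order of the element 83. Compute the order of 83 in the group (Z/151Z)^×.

The order of 83 must divide φ(151) = 151 − 1 = 150 = 2 · 3 · 5^2.
Divisors of 150: 1, 2, 3, 5, 6, 10, 15, 25, 30, 50, 75, 150.
Test each divisor d:
83^1 ≡ 83 (mod 151)
83^2 ≡ 94 (mod 151)
83^3 ≡ 101 (mod 151)
83^5 ≡ 132 (mod 151)
83^6 ≡ 84 (mod 151)
83^10 ≡ 59 (mod 151)
83^15 ≡ 87 (mod 151)
83^25 ≡ 150 (mod 151)
83^30 ≡ 19 (mod 151)
83^50 ≡ 1 (mod 151) ✓
Therefore the multiplicative order of 83 modulo 151 is 50.

50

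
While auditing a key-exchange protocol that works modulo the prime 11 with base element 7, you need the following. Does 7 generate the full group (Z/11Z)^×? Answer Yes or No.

Yes

φ(11) = 11 − 1 = 10 = 2 · 5.
7 is a primitive root mod 11 iff 7^(φ(11)/q) ≢ 1 for every prime q | φ(11), i.e. q ∈ {2, 5}.
7^5 ≡ 10 (mod 11)  [q = 2: ≢ 1 ✓]
7^2 ≡ 5 (mod 11)  [q = 5: ≢ 1 ✓]
All checks pass, so 7 has order 10 and is a primitive root modulo 11.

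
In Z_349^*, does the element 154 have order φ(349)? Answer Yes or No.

Yes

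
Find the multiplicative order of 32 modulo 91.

12

By Lagrange's theorem, ord_91(32) divides φ(91) = φ(7·13) = (7−1)·(13−1) = 6·12 = 72 = 2^3 · 3^2.
Divisors of 72: 1, 2, 3, 4, 6, 8, 9, 12, 18, 24, 36, 72.
Test each divisor d:
32^1 ≡ 32 (mod 91)
32^2 ≡ 23 (mod 91)
32^3 ≡ 8 (mod 91)
32^4 ≡ 74 (mod 91)
32^6 ≡ 64 (mod 91)
32^8 ≡ 16 (mod 91)
32^9 ≡ 57 (mod 91)
32^12 ≡ 1 (mod 91) ✓
So ord_91(32) = 12.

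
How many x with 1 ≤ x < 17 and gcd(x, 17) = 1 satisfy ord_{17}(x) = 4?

φ(17) = 17 − 1 = 16 = 2^4.
(Z/17Z)^× is cyclic (|G| = 16); a cyclic group of order m has exactly φ(d) elements of each order d | m, and none otherwise.
4 = 2^2 divides 16, and φ(4) = 2.

2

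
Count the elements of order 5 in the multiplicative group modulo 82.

φ(82) = φ(2)·φ(41) = 1·40 = 40 = 2^3 · 5.
Since (Z/82Z)^× is cyclic of order 40, the number of elements of order d is φ(d) when d | 40 and 0 otherwise.
5 | 40, and φ(5) = 5 − 1 = 4.

4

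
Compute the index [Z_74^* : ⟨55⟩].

1

ord(55) | φ(74) = φ(2)·φ(37) = 1·36 = 36 = 2^2 · 3^2.
Divisors of 36: 1, 2, 3, 4, 6, 9, 12, 18, 36.
Compute 55^d (mod 74) for the divisors d until we hit 1:
55^1 ≡ 55 (mod 74)
55^2 ≡ 65 (mod 74)
55^3 ≡ 23 (mod 74)
55^4 ≡ 7 (mod 74)
55^6 ≡ 11 (mod 74)
55^9 ≡ 31 (mod 74)
55^12 ≡ 47 (mod 74)
55^18 ≡ 73 (mod 74)
55^36 ≡ 1 (mod 74) ✓
The order of 55 is 36, so the subgroup it generates has 36 elements.
The index is φ(74) / ord(55) = 36 / 36 = 1.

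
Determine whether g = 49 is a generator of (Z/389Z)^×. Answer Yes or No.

No

φ(389) = 389 − 1 = 388 = 2^2 · 97.
It suffices to check that the order of 49 is not a proper divisor of 388: compute 49^(388/q) for q ∈ {2, 97}.
49^194 ≡ 1 (mod 389)  [q = 2: ≡ 1 ✗]
49^4 ≡ 210 (mod 389)  [q = 97: ≢ 1 ✓]
Since 49^194 ≡ 1, the order of 49 divides 194 < 388, so 49 is not a primitive root.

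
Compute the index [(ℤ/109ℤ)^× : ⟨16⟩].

By Lagrange's theorem, ord_109(16) divides φ(109) = 109 − 1 = 108 = 2^2 · 3^3.
Divisors of 108: 1, 2, 3, 4, 6, 9, 12, 18, 27, 36, 54, 108.
Compute 16^d (mod 109) for the divisors d until we hit 1:
16^1 ≡ 16 (mod 109)
16^2 ≡ 38 (mod 109)
16^3 ≡ 63 (mod 109)
16^4 ≡ 27 (mod 109)
16^6 ≡ 45 (mod 109)
16^9 ≡ 1 (mod 109) ✓
So ord_109(16) = 9, hence |⟨16⟩| = 9.
Index = |(Z/109Z)^×| / |⟨16⟩| = 108 / 9 = 12.

12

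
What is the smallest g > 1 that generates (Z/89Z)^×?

3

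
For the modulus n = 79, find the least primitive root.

φ(79) = 79 − 1 = 78 = 2 · 3 · 13.
g is a primitive root iff g^(78/q) ≢ 1 (mod 79) for each prime q ∈ {2, 3, 13}.
g = 2: 2^39 ≡ 1 — hits 1, so not a primitive root.
g = 3: 3^39 ≡ 78; 3^26 ≡ 23; 3^6 ≡ 18 — none is 1, so 3 is a primitive root.
Hence the least primitive root of 79 is 3.

3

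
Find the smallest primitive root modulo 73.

5

φ(73) = 73 − 1 = 72 = 2^3 · 3^2.
Test candidates g = 2, 3, … against the prime factors q ∈ {2, 3} of φ(73): g is a generator iff g^(72/q) ≢ 1 for every such q.
g = 2: 2^36 ≡ 1 — hits 1, so not a primitive root.
g = 3: 3^36 ≡ 1 — hits 1, so not a primitive root.
g = 4: 4^36 ≡ 1 — hits 1, so not a primitive root.
g = 5: 5^36 ≡ 72; 5^24 ≡ 8 — none is 1, so 5 is a primitive root.
Hence the least primitive root of 73 is 5.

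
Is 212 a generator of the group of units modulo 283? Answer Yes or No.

φ(283) = 283 − 1 = 282 = 2 · 3 · 47.
212 is a primitive root mod 283 iff 212^(φ(283)/q) ≢ 1 for every prime q | φ(283), i.e. q ∈ {2, 3, 47}.
212^141 ≡ 282 (mod 283)  [q = 2: ≢ 1 ✓]
212^94 ≡ 1 (mod 283)  [q = 3: ≡ 1 ✗]
212^6 ≡ 264 (mod 283)  [q = 47: ≢ 1 ✓]
212^94 ≡ 1 shows ord(212) | 94, strictly less than φ(283); not a primitive root.

No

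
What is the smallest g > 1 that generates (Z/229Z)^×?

φ(229) = 229 − 1 = 228 = 2^2 · 3 · 19.
Test candidates g = 2, 3, … against the prime factors q ∈ {2, 3, 19} of φ(229): g is a generator iff g^(228/q) ≢ 1 for every such q.
g = 2: 2^114 ≡ 228; 2^76 ≡ 1 — hits 1, so not a primitive root.
g = 3: 3^114 ≡ 1 — hits 1, so not a primitive root.
g = 4: 4^114 ≡ 1 — hits 1, so not a primitive root.
g = 5: 5^114 ≡ 1 — hits 1, so not a primitive root.
g = 6: 6^114 ≡ 228; 6^76 ≡ 134; 6^12 ≡ 165 — none is 1, so 6 is a primitive root.
So 6 is the smallest generator of (Z/229Z)^×.

6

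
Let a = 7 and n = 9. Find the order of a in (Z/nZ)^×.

Since 7 ∈ (Z/9Z)^×, its order divides φ(9) = φ(3^2) = 3·(3−1) = 6 = 2 · 3.
Divisors of 6: 1, 2, 3, 6.
Evaluate successive powers at the divisors of 6:
7^1 ≡ 7
7^2 ≡ 4
7^3 ≡ 1
Therefore the multiplicative order of 7 modulo 9 is 3.

3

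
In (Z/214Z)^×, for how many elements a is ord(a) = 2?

1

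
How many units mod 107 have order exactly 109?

φ(107) = 107 − 1 = 106 = 2 · 53.
Since (Z/107Z)^× is cyclic of order 106, the number of elements of order d is φ(d) when d | 106 and 0 otherwise.
Here 106 is not a multiple of 109, so there are no elements of order 109.

0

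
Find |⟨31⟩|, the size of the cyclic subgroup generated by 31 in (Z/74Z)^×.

4

The order of 31 must divide φ(74) = φ(2)·φ(37) = 1·36 = 36 = 2^2 · 3^2.
Divisors of 36: 1, 2, 3, 4, 6, 9, 12, 18, 36.
Check 31^d mod 74 for each divisor in increasing order:
31^1 ≡ 31
31^2 ≡ 73
31^3 ≡ 43
31^4 ≡ 1
Hence ord(31) = 4.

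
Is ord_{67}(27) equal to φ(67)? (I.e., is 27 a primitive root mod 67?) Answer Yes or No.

No

φ(67) = 67 − 1 = 66 = 2 · 3 · 11.
Test 27^(66/q) mod 67 for each prime factor q of 66:
27^33 ≡ 66 (mod 67)  [q = 2: ≢ 1 ✓]
27^22 ≡ 1 (mod 67)  [q = 3: ≡ 1 ✗]
27^6 ≡ 24 (mod 67)  [q = 11: ≢ 1 ✓]
Since 27^22 ≡ 1, the order of 27 divides 22 < 66, so 27 is not a primitive root.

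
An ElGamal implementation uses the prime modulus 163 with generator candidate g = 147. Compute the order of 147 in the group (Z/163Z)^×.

162

The order of 147 must divide φ(163) = 163 − 1 = 162 = 2 · 3^4.
Divisors of 162: 1, 2, 3, 6, 9, 18, 27, 54, 81, 162.
Compute 147^d (mod 163) for the divisors d until we hit 1:
147^1 ≡ 147
147^2 ≡ 93
147^3 ≡ 142
147^6 ≡ 115
147^9 ≡ 30
147^18 ≡ 85
147^27 ≡ 105
147^54 ≡ 104
147^81 ≡ 162
147^162 ≡ 1
So ord_163(147) = 162.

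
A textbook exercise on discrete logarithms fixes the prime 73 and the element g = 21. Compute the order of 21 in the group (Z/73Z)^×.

By Lagrange's theorem, ord_73(21) divides φ(73) = 73 − 1 = 72 = 2^3 · 3^2.
Divisors of 72: 1, 2, 3, 4, 6, 8, 9, 12, 18, 24, 36, 72.
Check 21^d mod 73 for each divisor in increasing order:
21^1 ≡ 21 (mod 73)
21^2 ≡ 3 (mod 73)
21^3 ≡ 63 (mod 73)
21^4 ≡ 9 (mod 73)
21^6 ≡ 27 (mod 73)
21^8 ≡ 8 (mod 73)
21^9 ≡ 22 (mod 73)
21^12 ≡ 72 (mod 73)
21^18 ≡ 46 (mod 73)
21^24 ≡ 1 (mod 73) ✓
So ord_73(21) = 24.

24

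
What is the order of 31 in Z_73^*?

72

ord(31) | φ(73) = 73 − 1 = 72 = 2^3 · 3^2.
Divisors of 72: 1, 2, 3, 4, 6, 8, 9, 12, 18, 24, 36, 72.
Evaluate successive powers at the divisors of 72:
31^1 ≡ 31 (mod 73)
31^2 ≡ 12 (mod 73)
31^3 ≡ 7 (mod 73)
31^4 ≡ 71 (mod 73)
31^6 ≡ 49 (mod 73)
31^8 ≡ 4 (mod 73)
31^9 ≡ 51 (mod 73)
31^12 ≡ 65 (mod 73)
31^18 ≡ 46 (mod 73)
31^24 ≡ 64 (mod 73)
31^36 ≡ 72 (mod 73)
31^72 ≡ 1 (mod 73) ✓
The smallest such exponent is 72, so the order of 31 is 72.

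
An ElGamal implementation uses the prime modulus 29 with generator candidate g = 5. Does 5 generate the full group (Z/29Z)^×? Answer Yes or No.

No

φ(29) = 29 − 1 = 28 = 2^2 · 7.
It suffices to check that the order of 5 is not a proper divisor of 28: compute 5^(28/q) for q ∈ {2, 7}.
5^14 ≡ 1 (mod 29)  [q = 2: ≡ 1 ✗]
5^4 ≡ 16 (mod 29)  [q = 7: ≢ 1 ✓]
The check at q = 2 fails, so 5 generates a proper subgroup.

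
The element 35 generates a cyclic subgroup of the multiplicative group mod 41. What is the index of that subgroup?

1

The order of 35 must divide φ(41) = 41 − 1 = 40 = 2^3 · 5.
Divisors of 40: 1, 2, 4, 5, 8, 10, 20, 40.
Evaluate successive powers at the divisors of 40:
35^1 ≡ 35 (mod 41)
35^2 ≡ 36 (mod 41)
35^4 ≡ 25 (mod 41)
35^5 ≡ 14 (mod 41)
35^8 ≡ 10 (mod 41)
35^10 ≡ 32 (mod 41)
35^20 ≡ 40 (mod 41)
35^40 ≡ 1 (mod 41) ✓
The order of 35 is 40, so the subgroup it generates has 40 elements.
[(Z/41Z)^× : ⟨35⟩] = 40/40 = 1.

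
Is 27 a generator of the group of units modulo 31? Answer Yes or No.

No

φ(31) = 31 − 1 = 30 = 2 · 3 · 5.
An element g generates (Z/31Z)^× iff g^(30/q) ≢ 1 (mod 31) for each prime q ∈ {2, 3, 5}.
27^15 ≡ 30 (mod 31)  [q = 2: ≢ 1 ✓]
27^10 ≡ 1 (mod 31)  [q = 3: ≡ 1 ✗]
27^6 ≡ 4 (mod 31)  [q = 5: ≢ 1 ✓]
The check at q = 3 fails, so 27 generates a proper subgroup.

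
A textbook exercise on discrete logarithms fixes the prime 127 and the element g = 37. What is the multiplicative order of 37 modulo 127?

9

ord(37) | φ(127) = 127 − 1 = 126 = 2 · 3^2 · 7.
Divisors of 126: 1, 2, 3, 6, 7, 9, 14, 18, 21, 42, 63, 126.
Compute 37^d (mod 127) for the divisors d until we hit 1:
37^1 ≡ 37 (mod 127)
37^2 ≡ 99 (mod 127)
37^3 ≡ 107 (mod 127)
37^6 ≡ 19 (mod 127)
37^7 ≡ 68 (mod 127)
37^9 ≡ 1 (mod 127) ✓
So ord_127(37) = 9.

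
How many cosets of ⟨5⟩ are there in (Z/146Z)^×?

Since 5 ∈ (Z/146Z)^×, its order divides φ(146) = φ(2)·φ(73) = 1·72 = 72 = 2^3 · 3^2.
Divisors of 72: 1, 2, 3, 4, 6, 8, 9, 12, 18, 24, 36, 72.
Evaluate successive powers at the divisors of 72:
5^1 ≡ 5 (mod 146)
5^2 ≡ 25 (mod 146)
5^3 ≡ 125 (mod 146)
5^4 ≡ 41 (mod 146)
5^6 ≡ 3 (mod 146)
5^8 ≡ 75 (mod 146)
5^9 ≡ 83 (mod 146)
5^12 ≡ 9 (mod 146)
5^18 ≡ 27 (mod 146)
5^24 ≡ 81 (mod 146)
5^36 ≡ 145 (mod 146)
5^72 ≡ 1 (mod 146) ✓
So ord_146(5) = 72, hence |⟨5⟩| = 72.
[(Z/146Z)^× : ⟨5⟩] = 72/72 = 1.

1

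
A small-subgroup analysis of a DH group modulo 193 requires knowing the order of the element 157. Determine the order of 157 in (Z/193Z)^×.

48

The order of 157 must divide φ(193) = 193 − 1 = 192 = 2^6 · 3.
Divisors of 192: 1, 2, 3, 4, 6, 8, 12, 16, 24, 32, 48, 64, 96, 192.
Test each divisor d:
157^1 ≡ 157
157^2 ≡ 138
157^3 ≡ 50
157^4 ≡ 130
157^6 ≡ 184
157^8 ≡ 109
157^12 ≡ 81
157^16 ≡ 108
157^24 ≡ 192
157^32 ≡ 84
157^48 ≡ 1
Therefore the multiplicative order of 157 modulo 193 is 48.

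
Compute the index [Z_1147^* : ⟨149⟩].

360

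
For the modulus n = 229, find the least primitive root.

6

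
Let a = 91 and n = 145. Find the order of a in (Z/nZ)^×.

14

ord(91) | φ(145) = φ(5·29) = (5−1)·(29−1) = 4·28 = 112 = 2^4 · 7.
Divisors of 112: 1, 2, 4, 7, 8, 14, 16, 28, 56, 112.
Compute 91^d (mod 145) for the divisors d until we hit 1:
91^1 ≡ 91 (mod 145)
91^2 ≡ 16 (mod 145)
91^4 ≡ 111 (mod 145)
91^7 ≡ 86 (mod 145)
91^8 ≡ 141 (mod 145)
91^14 ≡ 1 (mod 145) ✓
The smallest such exponent is 14, so the order of 91 is 14.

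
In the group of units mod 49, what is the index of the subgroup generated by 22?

6

By Lagrange's theorem, ord_49(22) divides φ(49) = φ(7^2) = 7·(7−1) = 42 = 2 · 3 · 7.
Divisors of 42: 1, 2, 3, 6, 7, 14, 21, 42.
Evaluate successive powers at the divisors of 42:
22^1 ≡ 22
22^2 ≡ 43
22^3 ≡ 15
22^6 ≡ 29
22^7 ≡ 1
Thus |⟨22⟩| = ord(22) = 7.
[(Z/49Z)^× : ⟨22⟩] = 42/7 = 6.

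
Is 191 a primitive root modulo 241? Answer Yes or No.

No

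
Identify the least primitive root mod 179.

2

φ(179) = 179 − 1 = 178 = 2 · 89.
Test candidates g = 2, 3, … against the prime factors q ∈ {2, 89} of φ(179): g is a generator iff g^(178/q) ≢ 1 for every such q.
g = 2: 2^89 ≡ 178; 2^2 ≡ 4 — none is 1, so 2 is a primitive root.
Hence the least primitive root of 179 is 2.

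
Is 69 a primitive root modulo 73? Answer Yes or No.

φ(73) = 73 − 1 = 72 = 2^3 · 3^2.
It suffices to check that the order of 69 is not a proper divisor of 72: compute 69^(72/q) for q ∈ {2, 3}.
69^36 ≡ 1 (mod 73)  [q = 2: ≡ 1 ✗]
69^24 ≡ 8 (mod 73)  [q = 3: ≢ 1 ✓]
69^36 ≡ 1 shows ord(69) | 36, strictly less than φ(73); not a primitive root.

No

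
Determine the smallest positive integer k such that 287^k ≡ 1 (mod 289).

Since 287 ∈ (Z/289Z)^×, its order divides φ(289) = φ(17^2) = 17·(17−1) = 272 = 2^4 · 17.
Divisors of 272: 1, 2, 4, 8, 16, 17, 34, 68, 136, 272.
Evaluate successive powers at the divisors of 272:
287^1 ≡ 287 (mod 289)
287^2 ≡ 4 (mod 289)
287^4 ≡ 16 (mod 289)
287^8 ≡ 256 (mod 289)
287^16 ≡ 222 (mod 289)
287^17 ≡ 134 (mod 289)
287^34 ≡ 38 (mod 289)
287^68 ≡ 288 (mod 289)
287^136 ≡ 1 (mod 289) ✓
The smallest such exponent is 136, so the order of 287 is 136.

136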